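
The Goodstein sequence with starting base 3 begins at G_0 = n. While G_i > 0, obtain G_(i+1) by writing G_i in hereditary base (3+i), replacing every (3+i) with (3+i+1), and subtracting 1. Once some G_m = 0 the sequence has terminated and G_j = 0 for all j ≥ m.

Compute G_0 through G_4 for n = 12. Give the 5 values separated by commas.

12, 19, 27, 37, 49

[0] 12 ≡ 3^2 + 3 (base 3). Lift 4: 20. −1: 19.
[1] 19 ≡ 4^2 + 3 (base 4). Lift 5: 28. −1: 27.
[2] 27 ≡ 5^2 + 2 (base 5). Lift 6: 38. −1: 37.
[3] 37 ≡ 6^2 + 1 (base 6). Lift 7: 50. −1: 49.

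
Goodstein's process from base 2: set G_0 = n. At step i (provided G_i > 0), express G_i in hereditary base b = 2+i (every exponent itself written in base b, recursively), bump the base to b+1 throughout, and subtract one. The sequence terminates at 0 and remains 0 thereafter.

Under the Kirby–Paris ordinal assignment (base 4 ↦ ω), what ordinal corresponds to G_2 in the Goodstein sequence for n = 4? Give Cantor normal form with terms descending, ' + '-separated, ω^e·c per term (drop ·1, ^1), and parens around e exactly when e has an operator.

base 2: 4 = 2^2; at 3: 3^3 = 27; next = 26
base 3: 26 = 2·3^2 + 2·3 + 2; at 4: 2·4^2 + 2·4 + 2 = 42; next = 41
base 4: 41 = 2·4^2 + 2·4 + 1; at 5: 2·5^2 + 2·5 + 1 = 61; next = 60

ω^2·2 + ω·2 + 1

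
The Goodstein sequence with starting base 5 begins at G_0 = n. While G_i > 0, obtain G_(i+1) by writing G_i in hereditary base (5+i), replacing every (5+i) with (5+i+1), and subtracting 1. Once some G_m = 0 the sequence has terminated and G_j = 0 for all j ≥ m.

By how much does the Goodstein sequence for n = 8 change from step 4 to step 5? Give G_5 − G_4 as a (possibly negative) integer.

[0] 8 ≡ 5 + 3 (base 5). Lift 6: 9. −1: 8.
[1] 8 ≡ 6 + 2 (base 6). Lift 7: 9. −1: 8.
[2] 8 ≡ 7 + 1 (base 7). Lift 8: 9. −1: 8.
[3] 8 ≡ 8 (base 8). Lift 9: 9. −1: 8.
[4] 8 ≡ 8 (base 9). Lift 10: 8. −1: 7.

-1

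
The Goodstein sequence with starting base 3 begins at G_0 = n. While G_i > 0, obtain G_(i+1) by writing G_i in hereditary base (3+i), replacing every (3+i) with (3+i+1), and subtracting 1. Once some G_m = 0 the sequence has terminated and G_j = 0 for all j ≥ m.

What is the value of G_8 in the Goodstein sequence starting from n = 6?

4

6 —HB3→ 2·3 —bump→ 2·4 = 8 —(−1)→ 7
7 —HB4→ 4 + 3 —bump→ 5 + 3 = 8 —(−1)→ 7
7 —HB5→ 5 + 2 —bump→ 6 + 2 = 8 —(−1)→ 7
7 —HB6→ 6 + 1 —bump→ 7 + 1 = 8 —(−1)→ 7
7 —HB7→ 7 —bump→ 8 = 8 —(−1)→ 7
7 —HB8→ 7 —bump→ 7 = 7 —(−1)→ 6
6 —HB9→ 6 —bump→ 6 = 6 —(−1)→ 5
5 —HB10→ 5 —bump→ 5 = 5 —(−1)→ 4
4 —HB11→ 4 —bump→ 4 = 4 —(−1)→ 3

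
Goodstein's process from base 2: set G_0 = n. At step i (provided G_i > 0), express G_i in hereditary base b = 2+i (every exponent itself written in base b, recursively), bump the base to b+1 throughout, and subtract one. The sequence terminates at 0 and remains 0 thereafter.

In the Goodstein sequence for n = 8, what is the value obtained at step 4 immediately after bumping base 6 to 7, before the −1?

1647196

8 —HB2→ 2^(2 + 1) —bump→ 3^(3 + 1) = 81 —(−1)→ 80
80 —HB3→ 2·3^3 + 2·3^2 + 2·3 + 2 —bump→ 2·4^4 + 2·4^2 + 2·4 + 2 = 554 —(−1)→ 553
553 —HB4→ 2·4^4 + 2·4^2 + 2·4 + 1 —bump→ 2·5^5 + 2·5^2 + 2·5 + 1 = 6311 —(−1)→ 6310
6310 —HB5→ 2·5^5 + 2·5^2 + 2·5 —bump→ 2·6^6 + 2·6^2 + 2·6 = 93396 —(−1)→ 93395
93395 —HB6→ 2·6^6 + 2·6^2 + 6 + 5 —bump→ 2·7^7 + 2·7^2 + 7 + 5 = 1647196 —(−1)→ 1647195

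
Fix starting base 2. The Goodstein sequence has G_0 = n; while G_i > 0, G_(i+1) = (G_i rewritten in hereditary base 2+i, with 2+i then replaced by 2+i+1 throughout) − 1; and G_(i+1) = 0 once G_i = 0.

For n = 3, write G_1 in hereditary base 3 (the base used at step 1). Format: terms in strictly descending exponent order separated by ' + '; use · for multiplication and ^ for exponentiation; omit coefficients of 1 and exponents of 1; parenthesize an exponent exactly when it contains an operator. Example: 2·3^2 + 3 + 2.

3

G_0 = 3. HB_2(3) = 2 + 1. Bump = 4. G_1 = 3.
G_1 = 3. HB_3(3) = 3. Bump = 4. G_2 = 3.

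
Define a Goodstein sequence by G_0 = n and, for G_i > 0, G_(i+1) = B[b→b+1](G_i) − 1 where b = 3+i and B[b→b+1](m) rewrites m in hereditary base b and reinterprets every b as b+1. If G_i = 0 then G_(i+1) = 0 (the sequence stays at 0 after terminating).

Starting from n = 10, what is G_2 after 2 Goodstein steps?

24

base 3: 10 = 3^2 + 1; at 4: 4^2 + 1 = 17; next = 16
base 4: 16 = 4^2; at 5: 5^2 = 25; next = 24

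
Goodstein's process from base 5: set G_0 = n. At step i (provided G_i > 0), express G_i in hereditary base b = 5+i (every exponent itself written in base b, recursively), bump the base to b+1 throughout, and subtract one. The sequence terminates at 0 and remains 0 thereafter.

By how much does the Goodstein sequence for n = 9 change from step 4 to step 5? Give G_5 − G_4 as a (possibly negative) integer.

0

base 5: 9 = 5 + 4; at 6: 6 + 4 = 10; next = 9
base 6: 9 = 6 + 3; at 7: 7 + 3 = 10; next = 9
base 7: 9 = 7 + 2; at 8: 8 + 2 = 10; next = 9
base 8: 9 = 8 + 1; at 9: 9 + 1 = 10; next = 9
base 9: 9 = 9; at 10: 10 = 10; next = 9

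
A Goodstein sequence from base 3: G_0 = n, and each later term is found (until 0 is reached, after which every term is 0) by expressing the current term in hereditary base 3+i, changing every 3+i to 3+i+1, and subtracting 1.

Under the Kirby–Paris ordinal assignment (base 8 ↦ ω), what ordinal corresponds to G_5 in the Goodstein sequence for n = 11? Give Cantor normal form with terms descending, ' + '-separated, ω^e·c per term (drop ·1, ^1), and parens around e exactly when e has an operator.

ω·5 + 3

base 3: 11 = 3^2 + 2; at 4: 4^2 + 2 = 18; next = 17
base 4: 17 = 4^2 + 1; at 5: 5^2 + 1 = 26; next = 25
base 5: 25 = 5^2; at 6: 6^2 = 36; next = 35
base 6: 35 = 5·6 + 5; at 7: 5·7 + 5 = 40; next = 39
base 7: 39 = 5·7 + 4; at 8: 5·8 + 4 = 44; next = 43
base 8: 43 = 5·8 + 3; at 9: 5·9 + 3 = 48; next = 47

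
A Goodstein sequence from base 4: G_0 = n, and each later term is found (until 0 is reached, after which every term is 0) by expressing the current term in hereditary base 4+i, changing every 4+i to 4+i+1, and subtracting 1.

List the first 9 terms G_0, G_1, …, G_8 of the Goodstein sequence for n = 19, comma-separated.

[0] 19 ≡ 4^2 + 3 (base 4). Lift 5: 28. −1: 27.
[1] 27 ≡ 5^2 + 2 (base 5). Lift 6: 38. −1: 37.
[2] 37 ≡ 6^2 + 1 (base 6). Lift 7: 50. −1: 49.
[3] 49 ≡ 7^2 (base 7). Lift 8: 64. −1: 63.
[4] 63 ≡ 7·8 + 7 (base 8). Lift 9: 70. −1: 69.
[5] 69 ≡ 7·9 + 6 (base 9). Lift 10: 76. −1: 75.
[6] 75 ≡ 7·10 + 5 (base 10). Lift 11: 82. −1: 81.
[7] 81 ≡ 7·11 + 4 (base 11). Lift 12: 88. −1: 87.

19, 27, 37, 49, 63, 69, 75, 81, 87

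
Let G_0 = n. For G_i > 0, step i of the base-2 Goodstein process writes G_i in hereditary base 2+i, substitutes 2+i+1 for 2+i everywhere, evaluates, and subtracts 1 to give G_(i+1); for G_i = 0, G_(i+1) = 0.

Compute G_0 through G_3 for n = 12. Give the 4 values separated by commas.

12, 107, 1065, 15685

step 0: 12 = 2^(2 + 1) + 2^2; sub 3 for 2: 3^(3 + 1) + 3^3; = 108; G_1 = 108−1 = 107
step 1: 107 = 3^(3 + 1) + 2·3^2 + 2·3 + 2; sub 4 for 3: 4^(4 + 1) + 2·4^2 + 2·4 + 2; = 1066; G_2 = 1066−1 = 1065
step 2: 1065 = 4^(4 + 1) + 2·4^2 + 2·4 + 1; sub 5 for 4: 5^(5 + 1) + 2·5^2 + 2·5 + 1; = 15686; G_3 = 15686−1 = 15685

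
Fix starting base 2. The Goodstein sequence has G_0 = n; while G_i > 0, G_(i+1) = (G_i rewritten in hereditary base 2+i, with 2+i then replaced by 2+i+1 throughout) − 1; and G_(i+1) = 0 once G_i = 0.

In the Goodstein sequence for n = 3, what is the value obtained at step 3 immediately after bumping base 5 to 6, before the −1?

G_0=3  [base 2] 2 + 1  →[2↦3]→  3 + 1 = 4  −1 ⇒ G_1=3
G_1=3  [base 3] 3  →[3↦4]→  4 = 4  −1 ⇒ G_2=3
G_2=3  [base 4] 3  →[4↦5]→  3 = 3  −1 ⇒ G_3=2
G_3=2  [base 5] 2  →[5↦6]→  2 = 2  −1 ⇒ G_4=1

2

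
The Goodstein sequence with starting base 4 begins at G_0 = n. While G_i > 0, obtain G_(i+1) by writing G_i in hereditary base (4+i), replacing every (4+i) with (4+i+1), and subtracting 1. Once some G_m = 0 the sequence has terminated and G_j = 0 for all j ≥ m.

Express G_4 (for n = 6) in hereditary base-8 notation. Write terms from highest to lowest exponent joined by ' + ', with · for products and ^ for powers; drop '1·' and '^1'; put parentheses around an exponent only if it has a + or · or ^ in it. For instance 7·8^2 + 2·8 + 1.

i=0: 6 = 4 + 2 (b=4); 4→5: 5 + 2 = 7; 7−1 = 6
i=1: 6 = 5 + 1 (b=5); 5→6: 6 + 1 = 7; 7−1 = 6
i=2: 6 = 6 (b=6); 6→7: 7 = 7; 7−1 = 6
i=3: 6 = 6 (b=7); 7→8: 6 = 6; 6−1 = 5
i=4: 5 = 5 (b=8); 8→9: 5 = 5; 5−1 = 4

5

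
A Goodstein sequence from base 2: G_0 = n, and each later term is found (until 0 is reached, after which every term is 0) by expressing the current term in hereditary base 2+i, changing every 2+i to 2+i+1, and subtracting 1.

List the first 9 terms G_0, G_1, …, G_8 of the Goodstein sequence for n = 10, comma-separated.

G_0 = 10. HB_2(10) = 2^(2 + 1) + 2. Bump = 84. G_1 = 83.
G_1 = 83. HB_3(83) = 3^(3 + 1) + 2. Bump = 1026. G_2 = 1025.
G_2 = 1025. HB_4(1025) = 4^(4 + 1) + 1. Bump = 15626. G_3 = 15625.
G_3 = 15625. HB_5(15625) = 5^(5 + 1). Bump = 279936. G_4 = 279935.
G_4 = 279935. HB_6(279935) = 5·6^6 + 5·6^5 + 5·6^4 + 5·6^3 + 5·6^2 + 5·6 + 5. Bump = 4215755. G_5 = 4215754.
G_5 = 4215754. HB_7(4215754) = 5·7^7 + 5·7^5 + 5·7^4 + 5·7^3 + 5·7^2 + 5·7 + 4. Bump = 84073324. G_6 = 84073323.
G_6 = 84073323. HB_8(84073323) = 5·8^8 + 5·8^5 + 5·8^4 + 5·8^3 + 5·8^2 + 5·8 + 3. Bump = 1937434593. G_7 = 1937434592.
G_7 = 1937434592. HB_9(1937434592) = 5·9^9 + 5·9^5 + 5·9^4 + 5·9^3 + 5·9^2 + 5·9 + 2. Bump = 50000555552. G_8 = 50000555551.

10, 83, 1025, 15625, 279935, 4215754, 84073323, 1937434592, 50000555551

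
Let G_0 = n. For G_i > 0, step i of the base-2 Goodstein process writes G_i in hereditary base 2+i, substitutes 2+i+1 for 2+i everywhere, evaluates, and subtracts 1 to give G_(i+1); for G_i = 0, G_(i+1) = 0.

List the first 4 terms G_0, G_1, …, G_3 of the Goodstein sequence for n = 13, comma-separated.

13, 108, 1279, 16092

13 —HB2→ 2^(2 + 1) + 2^2 + 1 —bump→ 3^(3 + 1) + 3^3 + 1 = 109 —(−1)→ 108
108 —HB3→ 3^(3 + 1) + 3^3 —bump→ 4^(4 + 1) + 4^4 = 1280 —(−1)→ 1279
1279 —HB4→ 4^(4 + 1) + 3·4^3 + 3·4^2 + 3·4 + 3 —bump→ 5^(5 + 1) + 3·5^3 + 3·5^2 + 3·5 + 3 = 16093 —(−1)→ 16092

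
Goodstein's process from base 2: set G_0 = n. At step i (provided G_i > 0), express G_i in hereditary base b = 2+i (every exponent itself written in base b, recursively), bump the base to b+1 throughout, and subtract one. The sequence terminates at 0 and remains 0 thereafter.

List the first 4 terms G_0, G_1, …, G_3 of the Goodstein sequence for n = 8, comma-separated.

G_0=8  [base 2] 2^(2 + 1)  →[2↦3]→  3^(3 + 1) = 81  −1 ⇒ G_1=80
G_1=80  [base 3] 2·3^3 + 2·3^2 + 2·3 + 2  →[3↦4]→  2·4^4 + 2·4^2 + 2·4 + 2 = 554  −1 ⇒ G_2=553
G_2=553  [base 4] 2·4^4 + 2·4^2 + 2·4 + 1  →[4↦5]→  2·5^5 + 2·5^2 + 2·5 + 1 = 6311  −1 ⇒ G_3=6310

8, 80, 553, 6310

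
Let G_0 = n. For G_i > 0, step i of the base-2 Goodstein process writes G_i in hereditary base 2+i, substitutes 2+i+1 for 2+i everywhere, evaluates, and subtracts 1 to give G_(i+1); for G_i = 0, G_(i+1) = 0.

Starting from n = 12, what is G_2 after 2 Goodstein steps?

1065

step 0: 12 = 2^(2 + 1) + 2^2; sub 3 for 2: 3^(3 + 1) + 3^3; = 108; G_1 = 108−1 = 107
step 1: 107 = 3^(3 + 1) + 2·3^2 + 2·3 + 2; sub 4 for 3: 4^(4 + 1) + 2·4^2 + 2·4 + 2; = 1066; G_2 = 1066−1 = 1065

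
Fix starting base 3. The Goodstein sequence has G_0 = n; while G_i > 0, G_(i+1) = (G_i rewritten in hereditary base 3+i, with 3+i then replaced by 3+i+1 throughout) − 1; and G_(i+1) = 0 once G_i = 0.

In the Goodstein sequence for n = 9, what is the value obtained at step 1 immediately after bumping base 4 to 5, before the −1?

18

base 3: 9 = 3^2; at 4: 4^2 = 16; next = 15
base 4: 15 = 3·4 + 3; at 5: 3·5 + 3 = 18; next = 17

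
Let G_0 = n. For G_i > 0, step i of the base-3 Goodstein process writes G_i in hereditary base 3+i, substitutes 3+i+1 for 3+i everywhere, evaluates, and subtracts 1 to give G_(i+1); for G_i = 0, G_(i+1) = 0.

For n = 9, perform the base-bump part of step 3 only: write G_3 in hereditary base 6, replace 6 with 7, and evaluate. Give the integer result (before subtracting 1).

22

G_0=9  [base 3] 3^2  →[3↦4]→  4^2 = 16  −1 ⇒ G_1=15
G_1=15  [base 4] 3·4 + 3  →[4↦5]→  3·5 + 3 = 18  −1 ⇒ G_2=17
G_2=17  [base 5] 3·5 + 2  →[5↦6]→  3·6 + 2 = 20  −1 ⇒ G_3=19
G_3=19  [base 6] 3·6 + 1  →[6↦7]→  3·7 + 1 = 22  −1 ⇒ G_4=21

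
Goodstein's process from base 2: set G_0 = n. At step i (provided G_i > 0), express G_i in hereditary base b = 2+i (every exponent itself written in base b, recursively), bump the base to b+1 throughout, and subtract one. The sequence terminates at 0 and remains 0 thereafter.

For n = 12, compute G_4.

280019

12 —HB2→ 2^(2 + 1) + 2^2 —bump→ 3^(3 + 1) + 3^3 = 108 —(−1)→ 107
107 —HB3→ 3^(3 + 1) + 2·3^2 + 2·3 + 2 —bump→ 4^(4 + 1) + 2·4^2 + 2·4 + 2 = 1066 —(−1)→ 1065
1065 —HB4→ 4^(4 + 1) + 2·4^2 + 2·4 + 1 —bump→ 5^(5 + 1) + 2·5^2 + 2·5 + 1 = 15686 —(−1)→ 15685
15685 —HB5→ 5^(5 + 1) + 2·5^2 + 2·5 —bump→ 6^(6 + 1) + 2·6^2 + 2·6 = 280020 —(−1)→ 280019
280019 —HB6→ 6^(6 + 1) + 2·6^2 + 6 + 5 —bump→ 7^(7 + 1) + 2·7^2 + 7 + 5 = 5764911 —(−1)→ 5764910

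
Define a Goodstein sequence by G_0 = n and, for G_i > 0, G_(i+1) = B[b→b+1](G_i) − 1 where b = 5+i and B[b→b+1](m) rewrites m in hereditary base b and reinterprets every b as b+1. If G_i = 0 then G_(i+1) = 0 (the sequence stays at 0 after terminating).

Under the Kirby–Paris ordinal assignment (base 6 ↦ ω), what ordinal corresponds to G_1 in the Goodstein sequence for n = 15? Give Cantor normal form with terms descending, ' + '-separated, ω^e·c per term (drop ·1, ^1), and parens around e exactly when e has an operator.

ω·2 + 5

step 0: 15 = 3·5; sub 6 for 5: 3·6; = 18; G_1 = 18−1 = 17
step 1: 17 = 2·6 + 5; sub 7 for 6: 2·7 + 5; = 19; G_2 = 19−1 = 18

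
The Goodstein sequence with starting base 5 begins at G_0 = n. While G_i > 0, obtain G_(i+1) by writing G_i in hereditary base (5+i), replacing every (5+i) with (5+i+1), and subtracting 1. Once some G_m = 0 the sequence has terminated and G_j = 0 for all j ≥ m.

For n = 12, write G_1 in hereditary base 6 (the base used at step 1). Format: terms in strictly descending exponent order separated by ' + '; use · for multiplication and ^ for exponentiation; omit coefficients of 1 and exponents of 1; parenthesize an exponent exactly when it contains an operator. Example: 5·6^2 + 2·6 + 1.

2·6 + 1

step 0: 12 = 2·5 + 2; sub 6 for 5: 2·6 + 2; = 14; G_1 = 14−1 = 13
step 1: 13 = 2·6 + 1; sub 7 for 6: 2·7 + 1; = 15; G_2 = 15−1 = 14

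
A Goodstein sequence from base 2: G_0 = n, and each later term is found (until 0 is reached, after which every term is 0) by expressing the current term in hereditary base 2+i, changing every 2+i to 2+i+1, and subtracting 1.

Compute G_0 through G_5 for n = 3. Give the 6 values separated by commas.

3, 3, 3, 2, 1, 0

step 0: 3 = 2 + 1; sub 3 for 2: 3 + 1; = 4; G_1 = 4−1 = 3
step 1: 3 = 3; sub 4 for 3: 4; = 4; G_2 = 4−1 = 3
step 2: 3 = 3; sub 5 for 4: 3; = 3; G_3 = 3−1 = 2
step 3: 2 = 2; sub 6 for 5: 2; = 2; G_4 = 2−1 = 1
step 4: 1 = 1; sub 7 for 6: 1; = 1; G_5 = 1−1 = 0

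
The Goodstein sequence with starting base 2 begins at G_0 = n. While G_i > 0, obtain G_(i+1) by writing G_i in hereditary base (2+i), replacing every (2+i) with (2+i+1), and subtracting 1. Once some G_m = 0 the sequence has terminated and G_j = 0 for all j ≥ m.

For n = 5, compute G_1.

27

(0) 5|_2 = 2^2 + 1 ↦ 3^3 + 1|_3 = 28 ⇒ 27
(1) 27|_3 = 3^3 ↦ 4^4|_4 = 256 ⇒ 255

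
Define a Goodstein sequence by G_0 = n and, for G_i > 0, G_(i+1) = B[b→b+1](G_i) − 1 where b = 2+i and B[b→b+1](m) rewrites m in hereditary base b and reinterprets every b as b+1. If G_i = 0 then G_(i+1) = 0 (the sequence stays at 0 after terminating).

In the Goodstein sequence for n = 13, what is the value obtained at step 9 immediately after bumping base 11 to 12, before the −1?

(0) 13|_2 = 2^(2 + 1) + 2^2 + 1 ↦ 3^(3 + 1) + 3^3 + 1|_3 = 109 ⇒ 108
(1) 108|_3 = 3^(3 + 1) + 3^3 ↦ 4^(4 + 1) + 4^4|_4 = 1280 ⇒ 1279
(2) 1279|_4 = 4^(4 + 1) + 3·4^3 + 3·4^2 + 3·4 + 3 ↦ 5^(5 + 1) + 3·5^3 + 3·5^2 + 3·5 + 3|_5 = 16093 ⇒ 16092
(3) 16092|_5 = 5^(5 + 1) + 3·5^3 + 3·5^2 + 3·5 + 2 ↦ 6^(6 + 1) + 3·6^3 + 3·6^2 + 3·6 + 2|_6 = 280712 ⇒ 280711
(4) 280711|_6 = 6^(6 + 1) + 3·6^3 + 3·6^2 + 3·6 + 1 ↦ 7^(7 + 1) + 3·7^3 + 3·7^2 + 3·7 + 1|_7 = 5765999 ⇒ 5765998
(5) 5765998|_7 = 7^(7 + 1) + 3·7^3 + 3·7^2 + 3·7 ↦ 8^(8 + 1) + 3·8^3 + 3·8^2 + 3·8|_8 = 134219480 ⇒ 134219479
(6) 134219479|_8 = 8^(8 + 1) + 3·8^3 + 3·8^2 + 2·8 + 7 ↦ 9^(9 + 1) + 3·9^3 + 3·9^2 + 2·9 + 7|_9 = 3486786856 ⇒ 3486786855
(7) 3486786855|_9 = 9^(9 + 1) + 3·9^3 + 3·9^2 + 2·9 + 6 ↦ 10^(10 + 1) + 3·10^3 + 3·10^2 + 2·10 + 6|_10 = 100000003326 ⇒ 100000003325
(8) 100000003325|_10 = 10^(10 + 1) + 3·10^3 + 3·10^2 + 2·10 + 5 ↦ 11^(11 + 1) + 3·11^3 + 3·11^2 + 2·11 + 5|_11 = 3138428381104 ⇒ 3138428381103

106993205384716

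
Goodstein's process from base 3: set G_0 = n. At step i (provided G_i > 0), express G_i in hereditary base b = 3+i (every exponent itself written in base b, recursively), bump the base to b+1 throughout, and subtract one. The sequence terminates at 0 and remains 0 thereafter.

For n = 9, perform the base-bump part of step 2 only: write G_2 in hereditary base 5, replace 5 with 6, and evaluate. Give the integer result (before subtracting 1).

20

[0] 9 ≡ 3^2 (base 3). Lift 4: 16. −1: 15.
[1] 15 ≡ 3·4 + 3 (base 4). Lift 5: 18. −1: 17.
[2] 17 ≡ 3·5 + 2 (base 5). Lift 6: 20. −1: 19.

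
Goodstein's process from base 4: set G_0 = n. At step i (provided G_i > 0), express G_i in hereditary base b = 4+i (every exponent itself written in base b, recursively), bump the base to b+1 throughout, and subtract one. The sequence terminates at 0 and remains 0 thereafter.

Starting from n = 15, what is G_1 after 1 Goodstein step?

17

step 0: 15 = 3·4 + 3; sub 5 for 4: 3·5 + 3; = 18; G_1 = 18−1 = 17
step 1: 17 = 3·5 + 2; sub 6 for 5: 3·6 + 2; = 20; G_2 = 20−1 = 19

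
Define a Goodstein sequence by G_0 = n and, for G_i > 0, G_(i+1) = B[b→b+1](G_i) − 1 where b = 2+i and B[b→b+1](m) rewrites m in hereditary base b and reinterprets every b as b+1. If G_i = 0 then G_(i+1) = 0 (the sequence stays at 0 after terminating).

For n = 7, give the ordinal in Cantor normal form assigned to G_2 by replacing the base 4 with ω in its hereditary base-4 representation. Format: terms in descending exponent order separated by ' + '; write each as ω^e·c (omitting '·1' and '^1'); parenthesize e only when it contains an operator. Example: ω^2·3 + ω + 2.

ω^ω + 3

G_0=7  [base 2] 2^2 + 2 + 1  →[2↦3]→  3^3 + 3 + 1 = 31  −1 ⇒ G_1=30
G_1=30  [base 3] 3^3 + 3  →[3↦4]→  4^4 + 4 = 260  −1 ⇒ G_2=259
G_2=259  [base 4] 4^4 + 3  →[4↦5]→  5^5 + 3 = 3128  −1 ⇒ G_3=3127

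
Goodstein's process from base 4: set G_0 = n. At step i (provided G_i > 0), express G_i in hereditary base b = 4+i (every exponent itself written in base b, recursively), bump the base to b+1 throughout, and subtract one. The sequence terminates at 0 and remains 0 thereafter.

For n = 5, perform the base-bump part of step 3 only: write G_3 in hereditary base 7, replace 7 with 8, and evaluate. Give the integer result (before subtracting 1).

base 4: 5 = 4 + 1; at 5: 5 + 1 = 6; next = 5
base 5: 5 = 5; at 6: 6 = 6; next = 5
base 6: 5 = 5; at 7: 5 = 5; next = 4
base 7: 4 = 4; at 8: 4 = 4; next = 3

4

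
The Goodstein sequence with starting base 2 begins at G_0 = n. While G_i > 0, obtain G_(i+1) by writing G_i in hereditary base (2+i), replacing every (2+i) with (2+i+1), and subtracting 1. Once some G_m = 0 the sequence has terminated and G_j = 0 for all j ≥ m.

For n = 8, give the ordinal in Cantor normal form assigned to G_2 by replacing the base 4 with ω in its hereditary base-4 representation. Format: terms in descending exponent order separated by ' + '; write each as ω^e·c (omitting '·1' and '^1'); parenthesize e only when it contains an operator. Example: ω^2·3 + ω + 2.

ω^ω·2 + ω^2·2 + ω·2 + 1

base 2: 8 = 2^(2 + 1); at 3: 3^(3 + 1) = 81; next = 80
base 3: 80 = 2·3^3 + 2·3^2 + 2·3 + 2; at 4: 2·4^4 + 2·4^2 + 2·4 + 2 = 554; next = 553
base 4: 553 = 2·4^4 + 2·4^2 + 2·4 + 1; at 5: 2·5^5 + 2·5^2 + 2·5 + 1 = 6311; next = 6310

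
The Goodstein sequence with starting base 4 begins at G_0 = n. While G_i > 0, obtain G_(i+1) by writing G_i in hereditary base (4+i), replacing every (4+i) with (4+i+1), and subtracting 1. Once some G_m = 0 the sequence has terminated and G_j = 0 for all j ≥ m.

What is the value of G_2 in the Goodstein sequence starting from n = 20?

(0) 20|_4 = 4^2 + 4 ↦ 5^2 + 5|_5 = 30 ⇒ 29
(1) 29|_5 = 5^2 + 4 ↦ 6^2 + 4|_6 = 40 ⇒ 39
(2) 39|_6 = 6^2 + 3 ↦ 7^2 + 3|_7 = 52 ⇒ 51

39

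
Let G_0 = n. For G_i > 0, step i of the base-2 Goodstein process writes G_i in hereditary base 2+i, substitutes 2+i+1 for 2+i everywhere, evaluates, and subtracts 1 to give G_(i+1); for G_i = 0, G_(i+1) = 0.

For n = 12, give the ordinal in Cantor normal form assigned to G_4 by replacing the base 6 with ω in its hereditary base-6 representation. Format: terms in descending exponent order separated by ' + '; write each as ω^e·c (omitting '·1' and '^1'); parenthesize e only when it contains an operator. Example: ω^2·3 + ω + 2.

G_0 = 12. HB_2(12) = 2^(2 + 1) + 2^2. Bump = 108. G_1 = 107.
G_1 = 107. HB_3(107) = 3^(3 + 1) + 2·3^2 + 2·3 + 2. Bump = 1066. G_2 = 1065.
G_2 = 1065. HB_4(1065) = 4^(4 + 1) + 2·4^2 + 2·4 + 1. Bump = 15686. G_3 = 15685.
G_3 = 15685. HB_5(15685) = 5^(5 + 1) + 2·5^2 + 2·5. Bump = 280020. G_4 = 280019.
G_4 = 280019. HB_6(280019) = 6^(6 + 1) + 2·6^2 + 6 + 5. Bump = 5764911. G_5 = 5764910.

ω^(ω + 1) + ω^2·2 + ω + 5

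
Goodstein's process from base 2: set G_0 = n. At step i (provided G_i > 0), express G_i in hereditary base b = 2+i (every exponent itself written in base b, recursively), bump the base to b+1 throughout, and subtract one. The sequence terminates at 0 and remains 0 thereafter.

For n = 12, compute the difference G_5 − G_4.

5484891

base 2: 12 = 2^(2 + 1) + 2^2; at 3: 3^(3 + 1) + 3^3 = 108; next = 107
base 3: 107 = 3^(3 + 1) + 2·3^2 + 2·3 + 2; at 4: 4^(4 + 1) + 2·4^2 + 2·4 + 2 = 1066; next = 1065
base 4: 1065 = 4^(4 + 1) + 2·4^2 + 2·4 + 1; at 5: 5^(5 + 1) + 2·5^2 + 2·5 + 1 = 15686; next = 15685
base 5: 15685 = 5^(5 + 1) + 2·5^2 + 2·5; at 6: 6^(6 + 1) + 2·6^2 + 2·6 = 280020; next = 280019
base 6: 280019 = 6^(6 + 1) + 2·6^2 + 6 + 5; at 7: 7^(7 + 1) + 2·7^2 + 7 + 5 = 5764911; next = 5764910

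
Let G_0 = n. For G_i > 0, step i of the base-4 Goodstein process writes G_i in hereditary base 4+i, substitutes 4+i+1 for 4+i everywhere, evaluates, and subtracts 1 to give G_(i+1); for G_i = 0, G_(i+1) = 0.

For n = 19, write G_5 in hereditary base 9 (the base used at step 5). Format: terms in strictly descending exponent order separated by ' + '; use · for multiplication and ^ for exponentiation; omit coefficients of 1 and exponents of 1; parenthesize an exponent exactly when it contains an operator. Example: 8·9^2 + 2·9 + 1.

7·9 + 6

i=0: 19 = 4^2 + 3 (b=4); 4→5: 5^2 + 3 = 28; 28−1 = 27
i=1: 27 = 5^2 + 2 (b=5); 5→6: 6^2 + 2 = 38; 38−1 = 37
i=2: 37 = 6^2 + 1 (b=6); 6→7: 7^2 + 1 = 50; 50−1 = 49
i=3: 49 = 7^2 (b=7); 7→8: 8^2 = 64; 64−1 = 63
i=4: 63 = 7·8 + 7 (b=8); 8→9: 7·9 + 7 = 70; 70−1 = 69
i=5: 69 = 7·9 + 6 (b=9); 9→10: 7·10 + 6 = 76; 76−1 = 75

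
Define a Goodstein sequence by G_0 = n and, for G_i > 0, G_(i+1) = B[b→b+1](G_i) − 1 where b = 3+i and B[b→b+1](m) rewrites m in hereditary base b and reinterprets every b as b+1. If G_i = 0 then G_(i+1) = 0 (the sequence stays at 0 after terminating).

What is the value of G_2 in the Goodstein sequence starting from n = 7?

9

(0) 7|_3 = 2·3 + 1 ↦ 2·4 + 1|_4 = 9 ⇒ 8
(1) 8|_4 = 2·4 ↦ 2·5|_5 = 10 ⇒ 9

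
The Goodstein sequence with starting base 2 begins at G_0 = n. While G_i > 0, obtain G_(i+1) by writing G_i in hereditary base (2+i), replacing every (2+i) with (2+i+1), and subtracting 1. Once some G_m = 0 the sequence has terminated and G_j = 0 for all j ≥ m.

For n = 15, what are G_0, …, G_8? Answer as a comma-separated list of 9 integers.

base 2: 15 = 2^(2 + 1) + 2^2 + 2 + 1; at 3: 3^(3 + 1) + 3^3 + 3 + 1 = 112; next = 111
base 3: 111 = 3^(3 + 1) + 3^3 + 3; at 4: 4^(4 + 1) + 4^4 + 4 = 1284; next = 1283
base 4: 1283 = 4^(4 + 1) + 4^4 + 3; at 5: 5^(5 + 1) + 5^5 + 3 = 18753; next = 18752
base 5: 18752 = 5^(5 + 1) + 5^5 + 2; at 6: 6^(6 + 1) + 6^6 + 2 = 326594; next = 326593
base 6: 326593 = 6^(6 + 1) + 6^6 + 1; at 7: 7^(7 + 1) + 7^7 + 1 = 6588345; next = 6588344
base 7: 6588344 = 7^(7 + 1) + 7^7; at 8: 8^(8 + 1) + 8^8 = 150994944; next = 150994943
base 8: 150994943 = 8^(8 + 1) + 7·8^7 + 7·8^6 + 7·8^5 + 7·8^4 + 7·8^3 + 7·8^2 + 7·8 + 7; at 9: 9^(9 + 1) + 7·9^7 + 7·9^6 + 7·9^5 + 7·9^4 + 7·9^3 + 7·9^2 + 7·9 + 7 = 3524450281; next = 3524450280
base 9: 3524450280 = 9^(9 + 1) + 7·9^7 + 7·9^6 + 7·9^5 + 7·9^4 + 7·9^3 + 7·9^2 + 7·9 + 6; at 10: 10^(10 + 1) + 7·10^7 + 7·10^6 + 7·10^5 + 7·10^4 + 7·10^3 + 7·10^2 + 7·10 + 6 = 100077777776; next = 100077777775

15, 111, 1283, 18752, 326593, 6588344, 150994943, 3524450280, 100077777775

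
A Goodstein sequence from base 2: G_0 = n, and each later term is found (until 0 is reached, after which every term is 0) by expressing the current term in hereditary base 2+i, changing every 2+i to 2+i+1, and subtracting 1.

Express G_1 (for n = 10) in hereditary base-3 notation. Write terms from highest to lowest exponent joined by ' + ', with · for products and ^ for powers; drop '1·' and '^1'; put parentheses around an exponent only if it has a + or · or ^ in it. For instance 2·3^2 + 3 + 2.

3^(3 + 1) + 2

step 0: 10 = 2^(2 + 1) + 2; sub 3 for 2: 3^(3 + 1) + 3; = 84; G_1 = 84−1 = 83
step 1: 83 = 3^(3 + 1) + 2; sub 4 for 3: 4^(4 + 1) + 2; = 1026; G_2 = 1026−1 = 1025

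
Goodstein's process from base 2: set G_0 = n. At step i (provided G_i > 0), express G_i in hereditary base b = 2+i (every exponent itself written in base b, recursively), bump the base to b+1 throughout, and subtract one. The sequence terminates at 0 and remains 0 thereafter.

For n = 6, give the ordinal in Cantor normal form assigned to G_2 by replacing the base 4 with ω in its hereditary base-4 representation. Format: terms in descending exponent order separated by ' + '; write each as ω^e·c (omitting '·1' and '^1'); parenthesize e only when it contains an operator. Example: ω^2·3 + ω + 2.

[0] 6 ≡ 2^2 + 2 (base 2). Lift 3: 30. −1: 29.
[1] 29 ≡ 3^3 + 2 (base 3). Lift 4: 258. −1: 257.

ω^ω + 1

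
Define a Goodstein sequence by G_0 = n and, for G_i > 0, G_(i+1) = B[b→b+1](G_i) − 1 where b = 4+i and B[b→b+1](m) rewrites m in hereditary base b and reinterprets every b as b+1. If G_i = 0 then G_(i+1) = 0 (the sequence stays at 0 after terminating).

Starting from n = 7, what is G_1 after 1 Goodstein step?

7

G_0 = 7. HB_4(7) = 4 + 3. Bump = 8. G_1 = 7.
G_1 = 7. HB_5(7) = 5 + 2. Bump = 8. G_2 = 7.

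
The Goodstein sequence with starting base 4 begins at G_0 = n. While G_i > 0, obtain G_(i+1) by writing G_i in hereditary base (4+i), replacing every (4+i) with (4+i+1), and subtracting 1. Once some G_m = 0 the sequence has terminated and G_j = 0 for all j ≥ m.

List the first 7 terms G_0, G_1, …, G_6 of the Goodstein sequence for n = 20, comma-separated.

20, 29, 39, 51, 65, 81, 99

base 4: 20 = 4^2 + 4; at 5: 5^2 + 5 = 30; next = 29
base 5: 29 = 5^2 + 4; at 6: 6^2 + 4 = 40; next = 39
base 6: 39 = 6^2 + 3; at 7: 7^2 + 3 = 52; next = 51
base 7: 51 = 7^2 + 2; at 8: 8^2 + 2 = 66; next = 65
base 8: 65 = 8^2 + 1; at 9: 9^2 + 1 = 82; next = 81
base 9: 81 = 9^2; at 10: 10^2 = 100; next = 99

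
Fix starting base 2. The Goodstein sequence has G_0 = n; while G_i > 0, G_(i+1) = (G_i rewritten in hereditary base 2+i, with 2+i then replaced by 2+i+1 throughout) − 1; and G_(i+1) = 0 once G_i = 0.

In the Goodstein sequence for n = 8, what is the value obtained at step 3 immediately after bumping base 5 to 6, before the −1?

93396

[0] 8 ≡ 2^(2 + 1) (base 2). Lift 3: 81. −1: 80.
[1] 80 ≡ 2·3^3 + 2·3^2 + 2·3 + 2 (base 3). Lift 4: 554. −1: 553.
[2] 553 ≡ 2·4^4 + 2·4^2 + 2·4 + 1 (base 4). Lift 5: 6311. −1: 6310.
[3] 6310 ≡ 2·5^5 + 2·5^2 + 2·5 (base 5). Lift 6: 93396. −1: 93395.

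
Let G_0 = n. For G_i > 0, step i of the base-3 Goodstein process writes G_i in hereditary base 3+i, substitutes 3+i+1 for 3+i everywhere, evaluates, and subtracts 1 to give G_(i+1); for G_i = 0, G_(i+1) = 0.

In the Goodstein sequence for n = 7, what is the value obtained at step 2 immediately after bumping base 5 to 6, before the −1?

10

step 0: 7 = 2·3 + 1; sub 4 for 3: 2·4 + 1; = 9; G_1 = 9−1 = 8
step 1: 8 = 2·4; sub 5 for 4: 2·5; = 10; G_2 = 10−1 = 9
step 2: 9 = 5 + 4; sub 6 for 5: 6 + 4; = 10; G_3 = 10−1 = 9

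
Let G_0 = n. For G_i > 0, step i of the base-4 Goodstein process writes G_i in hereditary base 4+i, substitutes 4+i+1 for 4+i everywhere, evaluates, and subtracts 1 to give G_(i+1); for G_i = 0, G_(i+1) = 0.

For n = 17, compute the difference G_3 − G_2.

[0] 17 ≡ 4^2 + 1 (base 4). Lift 5: 26. −1: 25.
[1] 25 ≡ 5^2 (base 5). Lift 6: 36. −1: 35.
[2] 35 ≡ 5·6 + 5 (base 6). Lift 7: 40. −1: 39.

4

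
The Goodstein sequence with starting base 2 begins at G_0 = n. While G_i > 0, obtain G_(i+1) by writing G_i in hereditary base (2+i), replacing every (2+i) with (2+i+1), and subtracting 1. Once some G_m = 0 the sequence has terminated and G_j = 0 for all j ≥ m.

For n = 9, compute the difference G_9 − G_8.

(0) 9|_2 = 2^(2 + 1) + 1 ↦ 3^(3 + 1) + 1|_3 = 82 ⇒ 81
(1) 81|_3 = 3^(3 + 1) ↦ 4^(4 + 1)|_4 = 1024 ⇒ 1023
(2) 1023|_4 = 3·4^4 + 3·4^3 + 3·4^2 + 3·4 + 3 ↦ 3·5^5 + 3·5^3 + 3·5^2 + 3·5 + 3|_5 = 9843 ⇒ 9842
(3) 9842|_5 = 3·5^5 + 3·5^3 + 3·5^2 + 3·5 + 2 ↦ 3·6^6 + 3·6^3 + 3·6^2 + 3·6 + 2|_6 = 140744 ⇒ 140743
(4) 140743|_6 = 3·6^6 + 3·6^3 + 3·6^2 + 3·6 + 1 ↦ 3·7^7 + 3·7^3 + 3·7^2 + 3·7 + 1|_7 = 2471827 ⇒ 2471826
(5) 2471826|_7 = 3·7^7 + 3·7^3 + 3·7^2 + 3·7 ↦ 3·8^8 + 3·8^3 + 3·8^2 + 3·8|_8 = 50333400 ⇒ 50333399
(6) 50333399|_8 = 3·8^8 + 3·8^3 + 3·8^2 + 2·8 + 7 ↦ 3·9^9 + 3·9^3 + 3·9^2 + 2·9 + 7|_9 = 1162263922 ⇒ 1162263921
(7) 1162263921|_9 = 3·9^9 + 3·9^3 + 3·9^2 + 2·9 + 6 ↦ 3·10^10 + 3·10^3 + 3·10^2 + 2·10 + 6|_10 = 30000003326 ⇒ 30000003325
(8) 30000003325|_10 = 3·10^10 + 3·10^3 + 3·10^2 + 2·10 + 5 ↦ 3·11^11 + 3·11^3 + 3·11^2 + 2·11 + 5|_11 = 855935016216 ⇒ 855935016215

825935012890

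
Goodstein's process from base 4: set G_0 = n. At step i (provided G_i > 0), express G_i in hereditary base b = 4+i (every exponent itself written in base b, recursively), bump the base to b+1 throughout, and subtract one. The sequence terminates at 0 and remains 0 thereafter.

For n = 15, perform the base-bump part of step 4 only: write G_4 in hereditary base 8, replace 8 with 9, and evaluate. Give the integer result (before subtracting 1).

base 4: 15 = 3·4 + 3; at 5: 3·5 + 3 = 18; next = 17
base 5: 17 = 3·5 + 2; at 6: 3·6 + 2 = 20; next = 19
base 6: 19 = 3·6 + 1; at 7: 3·7 + 1 = 22; next = 21
base 7: 21 = 3·7; at 8: 3·8 = 24; next = 23
base 8: 23 = 2·8 + 7; at 9: 2·9 + 7 = 25; next = 24

25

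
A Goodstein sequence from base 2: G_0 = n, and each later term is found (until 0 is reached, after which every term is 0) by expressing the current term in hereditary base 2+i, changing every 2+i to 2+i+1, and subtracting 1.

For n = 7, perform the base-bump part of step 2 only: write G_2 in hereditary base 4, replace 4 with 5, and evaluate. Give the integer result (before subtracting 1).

base 2: 7 = 2^2 + 2 + 1; at 3: 3^3 + 3 + 1 = 31; next = 30
base 3: 30 = 3^3 + 3; at 4: 4^4 + 4 = 260; next = 259
base 4: 259 = 4^4 + 3; at 5: 5^5 + 3 = 3128; next = 3127

3128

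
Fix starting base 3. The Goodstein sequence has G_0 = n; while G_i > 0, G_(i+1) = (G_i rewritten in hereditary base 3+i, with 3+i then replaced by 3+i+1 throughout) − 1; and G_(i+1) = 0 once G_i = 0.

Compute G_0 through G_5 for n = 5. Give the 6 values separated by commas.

5, 5, 5, 5, 4, 3

5 —HB3→ 3 + 2 —bump→ 4 + 2 = 6 —(−1)→ 5
5 —HB4→ 4 + 1 —bump→ 5 + 1 = 6 —(−1)→ 5
5 —HB5→ 5 —bump→ 6 = 6 —(−1)→ 5
5 —HB6→ 5 —bump→ 5 = 5 —(−1)→ 4
4 —HB7→ 4 —bump→ 4 = 4 —(−1)→ 3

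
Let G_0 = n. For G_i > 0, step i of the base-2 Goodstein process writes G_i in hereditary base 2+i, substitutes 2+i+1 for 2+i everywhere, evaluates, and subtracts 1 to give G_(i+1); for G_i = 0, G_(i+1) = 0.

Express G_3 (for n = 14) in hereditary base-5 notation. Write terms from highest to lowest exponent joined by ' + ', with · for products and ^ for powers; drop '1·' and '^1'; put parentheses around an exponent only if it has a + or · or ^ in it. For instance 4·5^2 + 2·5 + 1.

i=0: 14 = 2^(2 + 1) + 2^2 + 2 (b=2); 2→3: 3^(3 + 1) + 3^3 + 3 = 111; 111−1 = 110
i=1: 110 = 3^(3 + 1) + 3^3 + 2 (b=3); 3→4: 4^(4 + 1) + 4^4 + 2 = 1282; 1282−1 = 1281
i=2: 1281 = 4^(4 + 1) + 4^4 + 1 (b=4); 4→5: 5^(5 + 1) + 5^5 + 1 = 18751; 18751−1 = 18750

5^(5 + 1) + 5^5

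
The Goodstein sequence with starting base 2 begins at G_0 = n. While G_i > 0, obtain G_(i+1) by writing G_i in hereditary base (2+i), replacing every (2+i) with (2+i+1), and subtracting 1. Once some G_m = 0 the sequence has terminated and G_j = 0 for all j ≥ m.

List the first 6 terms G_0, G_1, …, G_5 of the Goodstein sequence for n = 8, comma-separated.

8, 80, 553, 6310, 93395, 1647195

i=0: 8 = 2^(2 + 1) (b=2); 2→3: 3^(3 + 1) = 81; 81−1 = 80
i=1: 80 = 2·3^3 + 2·3^2 + 2·3 + 2 (b=3); 3→4: 2·4^4 + 2·4^2 + 2·4 + 2 = 554; 554−1 = 553
i=2: 553 = 2·4^4 + 2·4^2 + 2·4 + 1 (b=4); 4→5: 2·5^5 + 2·5^2 + 2·5 + 1 = 6311; 6311−1 = 6310
i=3: 6310 = 2·5^5 + 2·5^2 + 2·5 (b=5); 5→6: 2·6^6 + 2·6^2 + 2·6 = 93396; 93396−1 = 93395
i=4: 93395 = 2·6^6 + 2·6^2 + 6 + 5 (b=6); 6→7: 2·7^7 + 2·7^2 + 7 + 5 = 1647196; 1647196−1 = 1647195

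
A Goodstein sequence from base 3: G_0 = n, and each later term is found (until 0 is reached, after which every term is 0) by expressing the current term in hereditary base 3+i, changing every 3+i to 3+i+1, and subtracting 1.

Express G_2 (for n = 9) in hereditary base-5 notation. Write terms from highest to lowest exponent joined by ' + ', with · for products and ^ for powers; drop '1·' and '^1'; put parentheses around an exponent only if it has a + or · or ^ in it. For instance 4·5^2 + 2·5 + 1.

step 0: 9 = 3^2; sub 4 for 3: 4^2; = 16; G_1 = 16−1 = 15
step 1: 15 = 3·4 + 3; sub 5 for 4: 3·5 + 3; = 18; G_2 = 18−1 = 17
step 2: 17 = 3·5 + 2; sub 6 for 5: 3·6 + 2; = 20; G_3 = 20−1 = 19

3·5 + 2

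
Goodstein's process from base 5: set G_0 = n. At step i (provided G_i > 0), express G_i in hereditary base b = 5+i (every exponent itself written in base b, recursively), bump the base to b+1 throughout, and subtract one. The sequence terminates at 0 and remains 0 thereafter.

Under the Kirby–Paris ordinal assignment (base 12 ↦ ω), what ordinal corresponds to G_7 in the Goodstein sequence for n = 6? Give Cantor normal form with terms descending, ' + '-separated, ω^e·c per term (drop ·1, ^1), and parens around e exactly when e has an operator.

1

6 —HB5→ 5 + 1 —bump→ 6 + 1 = 7 —(−1)→ 6
6 —HB6→ 6 —bump→ 7 = 7 —(−1)→ 6
6 —HB7→ 6 —bump→ 6 = 6 —(−1)→ 5
5 —HB8→ 5 —bump→ 5 = 5 —(−1)→ 4
4 —HB9→ 4 —bump→ 4 = 4 —(−1)→ 3
3 —HB10→ 3 —bump→ 3 = 3 —(−1)→ 2
2 —HB11→ 2 —bump→ 2 = 2 —(−1)→ 1
1 —HB12→ 1 —bump→ 1 = 1 —(−1)→ 0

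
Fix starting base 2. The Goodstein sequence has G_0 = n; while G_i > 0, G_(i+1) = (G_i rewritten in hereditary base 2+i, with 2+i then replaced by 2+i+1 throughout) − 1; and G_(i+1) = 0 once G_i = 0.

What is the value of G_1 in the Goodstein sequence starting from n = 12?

107

12 —HB2→ 2^(2 + 1) + 2^2 —bump→ 3^(3 + 1) + 3^3 = 108 —(−1)→ 107
107 —HB3→ 3^(3 + 1) + 2·3^2 + 2·3 + 2 —bump→ 4^(4 + 1) + 2·4^2 + 2·4 + 2 = 1066 —(−1)→ 1065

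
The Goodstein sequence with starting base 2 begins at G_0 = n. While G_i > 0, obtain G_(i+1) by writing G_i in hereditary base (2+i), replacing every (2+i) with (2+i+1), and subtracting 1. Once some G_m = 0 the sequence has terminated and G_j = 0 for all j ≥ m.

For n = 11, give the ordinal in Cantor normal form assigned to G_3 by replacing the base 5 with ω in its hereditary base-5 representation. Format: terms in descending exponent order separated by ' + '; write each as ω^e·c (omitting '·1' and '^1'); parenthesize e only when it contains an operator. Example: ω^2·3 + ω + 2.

[0] 11 ≡ 2^(2 + 1) + 2 + 1 (base 2). Lift 3: 85. −1: 84.
[1] 84 ≡ 3^(3 + 1) + 3 (base 3). Lift 4: 1028. −1: 1027.
[2] 1027 ≡ 4^(4 + 1) + 3 (base 4). Lift 5: 15628. −1: 15627.

ω^(ω + 1) + 2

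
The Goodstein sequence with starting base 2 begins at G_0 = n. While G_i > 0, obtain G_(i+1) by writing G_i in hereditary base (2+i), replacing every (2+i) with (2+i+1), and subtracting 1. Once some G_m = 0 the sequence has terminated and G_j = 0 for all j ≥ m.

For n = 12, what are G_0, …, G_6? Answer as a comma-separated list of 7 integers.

12, 107, 1065, 15685, 280019, 5764910, 134217867

base 2: 12 = 2^(2 + 1) + 2^2; at 3: 3^(3 + 1) + 3^3 = 108; next = 107
base 3: 107 = 3^(3 + 1) + 2·3^2 + 2·3 + 2; at 4: 4^(4 + 1) + 2·4^2 + 2·4 + 2 = 1066; next = 1065
base 4: 1065 = 4^(4 + 1) + 2·4^2 + 2·4 + 1; at 5: 5^(5 + 1) + 2·5^2 + 2·5 + 1 = 15686; next = 15685
base 5: 15685 = 5^(5 + 1) + 2·5^2 + 2·5; at 6: 6^(6 + 1) + 2·6^2 + 2·6 = 280020; next = 280019
base 6: 280019 = 6^(6 + 1) + 2·6^2 + 6 + 5; at 7: 7^(7 + 1) + 2·7^2 + 7 + 5 = 5764911; next = 5764910
base 7: 5764910 = 7^(7 + 1) + 2·7^2 + 7 + 4; at 8: 8^(8 + 1) + 2·8^2 + 8 + 4 = 134217868; next = 134217867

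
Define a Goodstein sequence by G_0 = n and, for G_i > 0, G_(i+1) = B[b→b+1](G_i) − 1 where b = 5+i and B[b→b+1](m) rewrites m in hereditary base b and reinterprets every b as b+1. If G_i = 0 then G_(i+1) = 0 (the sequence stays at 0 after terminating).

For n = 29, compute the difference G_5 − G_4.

i=0: 29 = 5^2 + 4 (b=5); 5→6: 6^2 + 4 = 40; 40−1 = 39
i=1: 39 = 6^2 + 3 (b=6); 6→7: 7^2 + 3 = 52; 52−1 = 51
i=2: 51 = 7^2 + 2 (b=7); 7→8: 8^2 + 2 = 66; 66−1 = 65
i=3: 65 = 8^2 + 1 (b=8); 8→9: 9^2 + 1 = 82; 82−1 = 81
i=4: 81 = 9^2 (b=9); 9→10: 10^2 = 100; 100−1 = 99

18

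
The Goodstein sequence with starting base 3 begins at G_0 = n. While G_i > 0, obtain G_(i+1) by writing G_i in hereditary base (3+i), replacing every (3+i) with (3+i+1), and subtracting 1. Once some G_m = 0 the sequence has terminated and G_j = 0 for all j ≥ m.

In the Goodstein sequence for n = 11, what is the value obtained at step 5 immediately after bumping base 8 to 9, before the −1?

48

[0] 11 ≡ 3^2 + 2 (base 3). Lift 4: 18. −1: 17.
[1] 17 ≡ 4^2 + 1 (base 4). Lift 5: 26. −1: 25.
[2] 25 ≡ 5^2 (base 5). Lift 6: 36. −1: 35.
[3] 35 ≡ 5·6 + 5 (base 6). Lift 7: 40. −1: 39.
[4] 39 ≡ 5·7 + 4 (base 7). Lift 8: 44. −1: 43.
[5] 43 ≡ 5·8 + 3 (base 8). Lift 9: 48. −1: 47.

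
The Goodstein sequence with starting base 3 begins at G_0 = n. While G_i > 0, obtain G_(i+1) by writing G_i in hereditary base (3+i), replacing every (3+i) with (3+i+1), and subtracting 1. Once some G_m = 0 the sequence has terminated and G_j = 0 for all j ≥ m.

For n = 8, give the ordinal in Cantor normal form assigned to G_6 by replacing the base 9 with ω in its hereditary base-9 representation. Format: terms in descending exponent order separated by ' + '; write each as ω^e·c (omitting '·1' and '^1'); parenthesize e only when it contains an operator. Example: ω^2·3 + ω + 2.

ω + 2

G_0 = 8. HB_3(8) = 2·3 + 2. Bump = 10. G_1 = 9.
G_1 = 9. HB_4(9) = 2·4 + 1. Bump = 11. G_2 = 10.
G_2 = 10. HB_5(10) = 2·5. Bump = 12. G_3 = 11.
G_3 = 11. HB_6(11) = 6 + 5. Bump = 12. G_4 = 11.
G_4 = 11. HB_7(11) = 7 + 4. Bump = 12. G_5 = 11.
G_5 = 11. HB_8(11) = 8 + 3. Bump = 12. G_6 = 11.
G_6 = 11. HB_9(11) = 9 + 2. Bump = 12. G_7 = 11.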